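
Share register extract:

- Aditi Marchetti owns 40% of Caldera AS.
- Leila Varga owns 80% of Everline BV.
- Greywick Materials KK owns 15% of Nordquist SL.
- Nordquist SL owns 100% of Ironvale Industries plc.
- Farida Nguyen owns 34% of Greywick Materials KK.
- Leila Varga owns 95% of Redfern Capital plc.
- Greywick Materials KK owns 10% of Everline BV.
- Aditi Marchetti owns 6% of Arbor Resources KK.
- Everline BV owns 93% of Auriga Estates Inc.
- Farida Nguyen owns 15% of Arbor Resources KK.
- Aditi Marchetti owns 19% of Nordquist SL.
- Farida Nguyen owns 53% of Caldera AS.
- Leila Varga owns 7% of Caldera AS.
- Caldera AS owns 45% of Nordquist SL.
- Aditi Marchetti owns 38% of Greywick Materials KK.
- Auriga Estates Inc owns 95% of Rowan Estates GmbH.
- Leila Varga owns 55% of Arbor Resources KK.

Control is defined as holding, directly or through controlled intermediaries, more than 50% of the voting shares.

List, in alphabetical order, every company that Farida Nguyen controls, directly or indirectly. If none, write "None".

Caldera AS

Farida holds 53% of Caldera, so Farida controls Caldera.
No other company's threshold is met.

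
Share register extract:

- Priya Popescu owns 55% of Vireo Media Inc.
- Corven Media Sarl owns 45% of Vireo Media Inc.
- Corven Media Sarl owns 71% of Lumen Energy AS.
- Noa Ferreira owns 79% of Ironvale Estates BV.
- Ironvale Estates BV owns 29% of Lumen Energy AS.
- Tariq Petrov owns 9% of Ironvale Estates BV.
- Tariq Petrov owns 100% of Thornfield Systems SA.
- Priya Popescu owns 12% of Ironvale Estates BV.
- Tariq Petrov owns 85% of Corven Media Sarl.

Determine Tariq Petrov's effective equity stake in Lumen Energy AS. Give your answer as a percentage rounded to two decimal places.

62.96%

Tariq reaches Lumen along 2 paths.
Via Corven: 85% × 71% = 60.35%.
Via Ironvale: 9% × 29% = 2.61%.
Total: 60.35% + 2.61% = 62.96%.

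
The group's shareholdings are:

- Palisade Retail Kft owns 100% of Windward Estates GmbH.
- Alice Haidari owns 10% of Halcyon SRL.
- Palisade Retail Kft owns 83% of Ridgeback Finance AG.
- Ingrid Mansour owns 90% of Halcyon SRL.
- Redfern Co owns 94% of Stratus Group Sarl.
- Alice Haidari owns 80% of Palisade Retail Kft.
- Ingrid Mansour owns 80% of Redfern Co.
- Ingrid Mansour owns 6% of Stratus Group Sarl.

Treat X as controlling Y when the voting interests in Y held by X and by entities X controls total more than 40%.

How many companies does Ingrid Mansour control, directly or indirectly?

3

Ingrid holds 80% of Redfern, so Ingrid controls Redfern.
Ingrid holds 90% of Halcyon, so Ingrid controls Halcyon.
Redfern and Ingrid together hold 94% + 6% = 100% of Stratus, so Ingrid controls Stratus.
No other company's threshold is met.
Ingrid controls 3 companies.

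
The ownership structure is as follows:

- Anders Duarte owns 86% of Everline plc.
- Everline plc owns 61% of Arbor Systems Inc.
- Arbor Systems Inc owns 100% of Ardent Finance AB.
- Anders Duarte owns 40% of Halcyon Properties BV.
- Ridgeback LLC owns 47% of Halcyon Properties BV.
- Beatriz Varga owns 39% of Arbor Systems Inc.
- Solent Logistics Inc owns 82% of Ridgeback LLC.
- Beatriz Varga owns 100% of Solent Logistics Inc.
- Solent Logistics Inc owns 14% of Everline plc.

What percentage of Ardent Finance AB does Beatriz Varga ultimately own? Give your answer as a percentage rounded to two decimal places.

47.54%

Beatriz reaches Ardent along 2 paths.
Via Solent → Everline → Arbor: 100% × 14% × 61% × 100% = 8.54%.
Via Arbor: 39% × 100% = 39%.
Total: 8.54% + 39% = 47.54%.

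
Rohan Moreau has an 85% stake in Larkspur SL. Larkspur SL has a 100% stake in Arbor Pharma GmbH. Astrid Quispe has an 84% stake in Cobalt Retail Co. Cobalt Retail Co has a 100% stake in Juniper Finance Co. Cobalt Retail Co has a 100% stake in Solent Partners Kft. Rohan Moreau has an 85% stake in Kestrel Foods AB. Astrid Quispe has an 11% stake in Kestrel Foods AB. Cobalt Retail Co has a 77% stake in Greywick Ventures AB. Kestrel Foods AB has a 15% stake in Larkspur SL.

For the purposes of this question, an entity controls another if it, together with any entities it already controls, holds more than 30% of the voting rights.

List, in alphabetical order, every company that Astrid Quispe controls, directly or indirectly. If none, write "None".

Astrid holds 84% of Cobalt, so Astrid controls Cobalt.
Cobalt holds 100% of Solent, so Astrid controls Solent.
Cobalt holds 77% of Greywick, so Astrid controls Greywick.
Cobalt holds 100% of Juniper, so Astrid controls Juniper.
No other company's threshold is met.

Cobalt Retail Co, Greywick Ventures AB, Juniper Finance Co, Solent Partners Kft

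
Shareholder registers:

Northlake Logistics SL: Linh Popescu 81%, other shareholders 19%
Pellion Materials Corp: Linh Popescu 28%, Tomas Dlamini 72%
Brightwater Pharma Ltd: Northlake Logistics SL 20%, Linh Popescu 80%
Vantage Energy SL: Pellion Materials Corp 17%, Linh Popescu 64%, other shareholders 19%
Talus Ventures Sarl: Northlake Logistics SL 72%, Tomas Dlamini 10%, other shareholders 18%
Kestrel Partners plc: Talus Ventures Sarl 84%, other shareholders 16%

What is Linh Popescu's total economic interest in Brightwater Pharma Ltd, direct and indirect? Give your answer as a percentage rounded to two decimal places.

96.20%

Linh reaches Brightwater along 2 paths.
Via Northlake: 81% × 20% = 16.2%.
Direct stake: 80% = 80%.
Total: 16.2% + 80% = 96.2%.
Rounded: 96.20%.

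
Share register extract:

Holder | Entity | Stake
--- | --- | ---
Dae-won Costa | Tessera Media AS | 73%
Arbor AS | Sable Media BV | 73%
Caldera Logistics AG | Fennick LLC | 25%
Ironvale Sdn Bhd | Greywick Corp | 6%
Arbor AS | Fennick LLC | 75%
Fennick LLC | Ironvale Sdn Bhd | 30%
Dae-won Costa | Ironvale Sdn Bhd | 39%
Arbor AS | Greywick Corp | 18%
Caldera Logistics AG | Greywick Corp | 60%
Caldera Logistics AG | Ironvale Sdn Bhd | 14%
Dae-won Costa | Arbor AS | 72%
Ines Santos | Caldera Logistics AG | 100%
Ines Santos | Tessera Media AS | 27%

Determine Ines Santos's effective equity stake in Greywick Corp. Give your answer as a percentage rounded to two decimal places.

61.29%

Ines reaches Greywick along 3 paths.
Via Caldera: 100% × 60% = 60%.
Via Caldera → Fennick → Ironvale: 100% × 25% × 30% × 6% = 0.45%.
Via Caldera → Ironvale: 100% × 14% × 6% = 0.84%.
Total: 60% + 0.45% + 0.84% = 61.29%.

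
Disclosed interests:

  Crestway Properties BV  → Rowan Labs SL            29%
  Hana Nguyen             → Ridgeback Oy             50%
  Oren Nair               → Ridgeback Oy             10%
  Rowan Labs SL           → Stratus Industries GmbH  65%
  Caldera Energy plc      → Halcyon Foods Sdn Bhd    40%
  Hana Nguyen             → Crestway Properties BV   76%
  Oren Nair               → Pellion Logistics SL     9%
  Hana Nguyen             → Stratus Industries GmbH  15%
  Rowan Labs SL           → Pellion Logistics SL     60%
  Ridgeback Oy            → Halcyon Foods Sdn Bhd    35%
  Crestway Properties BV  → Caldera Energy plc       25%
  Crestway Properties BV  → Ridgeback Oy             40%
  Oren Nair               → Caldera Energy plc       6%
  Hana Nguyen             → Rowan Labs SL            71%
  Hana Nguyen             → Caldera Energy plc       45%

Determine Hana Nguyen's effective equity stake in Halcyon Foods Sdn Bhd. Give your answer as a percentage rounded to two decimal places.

Hana reaches Halcyon along 4 paths.
Via Caldera: 45% × 40% = 18%.
Via Crestway → Caldera: 76% × 25% × 40% = 7.6%.
Via Crestway → Ridgeback: 76% × 40% × 35% = 10.64%.
Via Ridgeback: 50% × 35% = 17.5%.
Total: 18% + 7.6% + 10.64% + 17.5% = 53.74%.

53.74%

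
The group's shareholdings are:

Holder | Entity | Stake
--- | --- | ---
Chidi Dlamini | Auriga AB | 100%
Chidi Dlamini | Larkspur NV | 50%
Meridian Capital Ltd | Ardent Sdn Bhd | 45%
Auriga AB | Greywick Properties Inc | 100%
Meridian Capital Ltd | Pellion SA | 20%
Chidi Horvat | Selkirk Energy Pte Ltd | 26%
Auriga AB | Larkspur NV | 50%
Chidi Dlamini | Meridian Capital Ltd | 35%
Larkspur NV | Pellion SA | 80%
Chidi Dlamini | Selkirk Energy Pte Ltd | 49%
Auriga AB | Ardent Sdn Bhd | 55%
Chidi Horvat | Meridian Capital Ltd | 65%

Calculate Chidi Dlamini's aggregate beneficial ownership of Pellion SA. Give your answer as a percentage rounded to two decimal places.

Chidi Dlamini reaches Pellion along 3 paths.
Via Meridian: 35% × 20% = 7%.
Via Larkspur: 50% × 80% = 40%.
Via Auriga → Larkspur: 100% × 50% × 80% = 40%.
Total: 7% + 40% + 40% = 87%.
Rounded: 87.00%.

87.00%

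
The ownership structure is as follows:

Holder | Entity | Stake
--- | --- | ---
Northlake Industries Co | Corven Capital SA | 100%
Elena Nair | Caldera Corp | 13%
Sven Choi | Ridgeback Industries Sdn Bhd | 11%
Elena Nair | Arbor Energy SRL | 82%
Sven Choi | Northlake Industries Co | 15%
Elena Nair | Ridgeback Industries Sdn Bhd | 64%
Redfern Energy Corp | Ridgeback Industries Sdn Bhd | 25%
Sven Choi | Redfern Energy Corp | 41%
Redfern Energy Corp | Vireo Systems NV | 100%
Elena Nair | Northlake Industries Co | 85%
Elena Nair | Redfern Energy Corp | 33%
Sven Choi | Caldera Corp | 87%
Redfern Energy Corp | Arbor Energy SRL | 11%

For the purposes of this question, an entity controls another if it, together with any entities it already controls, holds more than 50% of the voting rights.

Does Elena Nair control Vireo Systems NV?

Elena holds 85% of Northlake, so Elena controls Northlake.
Elena holds 64% of Ridgeback, so Elena controls Ridgeback.
Elena holds 82% of Arbor, so Elena controls Arbor.
Northlake holds 100% of Corven, so Elena controls Corven.
Neither Elena nor any entity Elena controls holds any voting interest in Vireo.
So Elena does not control Vireo.

No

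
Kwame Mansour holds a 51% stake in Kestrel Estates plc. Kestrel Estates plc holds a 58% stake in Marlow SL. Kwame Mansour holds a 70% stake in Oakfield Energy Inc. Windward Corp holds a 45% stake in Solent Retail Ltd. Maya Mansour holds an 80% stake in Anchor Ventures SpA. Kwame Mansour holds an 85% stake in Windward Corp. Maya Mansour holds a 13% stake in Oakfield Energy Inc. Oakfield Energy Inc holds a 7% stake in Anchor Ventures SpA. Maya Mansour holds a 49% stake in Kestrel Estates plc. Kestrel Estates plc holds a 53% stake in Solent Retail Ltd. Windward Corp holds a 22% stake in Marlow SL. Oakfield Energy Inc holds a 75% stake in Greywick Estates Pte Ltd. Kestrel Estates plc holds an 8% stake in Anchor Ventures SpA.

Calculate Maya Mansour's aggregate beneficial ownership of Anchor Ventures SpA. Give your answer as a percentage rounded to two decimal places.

Maya reaches Anchor along 3 paths.
Direct stake: 80% = 80%.
Via Oakfield: 13% × 7% = 0.91%.
Via Kestrel: 49% × 8% = 3.92%.
Total: 80% + 0.91% + 3.92% = 84.83%.

84.83%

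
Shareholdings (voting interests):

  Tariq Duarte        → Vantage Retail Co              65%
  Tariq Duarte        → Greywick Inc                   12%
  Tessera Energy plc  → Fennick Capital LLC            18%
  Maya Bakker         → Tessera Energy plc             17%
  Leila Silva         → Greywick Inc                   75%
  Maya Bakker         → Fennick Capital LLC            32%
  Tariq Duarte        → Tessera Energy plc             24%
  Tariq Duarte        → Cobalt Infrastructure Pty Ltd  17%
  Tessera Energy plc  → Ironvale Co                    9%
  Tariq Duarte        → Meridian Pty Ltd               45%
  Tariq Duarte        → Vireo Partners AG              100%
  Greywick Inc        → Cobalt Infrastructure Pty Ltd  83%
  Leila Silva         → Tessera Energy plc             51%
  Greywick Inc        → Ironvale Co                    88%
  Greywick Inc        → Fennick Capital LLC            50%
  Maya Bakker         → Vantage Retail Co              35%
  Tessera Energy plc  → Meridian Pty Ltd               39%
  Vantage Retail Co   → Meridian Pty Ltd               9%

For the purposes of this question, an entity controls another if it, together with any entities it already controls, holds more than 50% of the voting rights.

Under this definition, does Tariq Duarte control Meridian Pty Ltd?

Tariq holds 65% of Vantage, so Tariq controls Vantage.
Vantage and Tariq together hold 9% + 45% = 54% of Meridian, so Tariq controls Meridian.

Yes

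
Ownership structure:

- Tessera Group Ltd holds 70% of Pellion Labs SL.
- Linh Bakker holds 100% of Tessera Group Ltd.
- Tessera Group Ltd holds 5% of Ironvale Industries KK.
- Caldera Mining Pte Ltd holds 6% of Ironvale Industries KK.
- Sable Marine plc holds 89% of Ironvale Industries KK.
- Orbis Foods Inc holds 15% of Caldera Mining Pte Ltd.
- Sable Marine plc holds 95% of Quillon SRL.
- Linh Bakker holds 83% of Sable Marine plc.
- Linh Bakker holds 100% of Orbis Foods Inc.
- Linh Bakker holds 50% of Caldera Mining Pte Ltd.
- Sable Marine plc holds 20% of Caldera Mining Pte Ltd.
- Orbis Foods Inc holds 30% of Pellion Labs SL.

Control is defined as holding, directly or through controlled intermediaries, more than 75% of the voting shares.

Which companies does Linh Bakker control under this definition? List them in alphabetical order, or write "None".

Linh holds 100% of Tessera, so Linh controls Tessera.
Linh holds 100% of Orbis, so Linh controls Orbis.
Linh holds 83% of Sable, so Linh controls Sable.
Orbis and Linh and Sable together hold 15% + 50% + 20% = 85% of Caldera, so Linh controls Caldera.
Tessera and Orbis together hold 70% + 30% = 100% of Pellion, so Linh controls Pellion.
Sable holds 95% of Quillon, so Linh controls Quillon.
Sable and Tessera and Caldera together hold 89% + 5% + 6% = 100% of Ironvale, so Linh controls Ironvale.

Caldera Mining Pte Ltd, Ironvale Industries KK, Orbis Foods Inc, Pellion Labs SL, Quillon SRL, Sable Marine plc, Tessera Group Ltd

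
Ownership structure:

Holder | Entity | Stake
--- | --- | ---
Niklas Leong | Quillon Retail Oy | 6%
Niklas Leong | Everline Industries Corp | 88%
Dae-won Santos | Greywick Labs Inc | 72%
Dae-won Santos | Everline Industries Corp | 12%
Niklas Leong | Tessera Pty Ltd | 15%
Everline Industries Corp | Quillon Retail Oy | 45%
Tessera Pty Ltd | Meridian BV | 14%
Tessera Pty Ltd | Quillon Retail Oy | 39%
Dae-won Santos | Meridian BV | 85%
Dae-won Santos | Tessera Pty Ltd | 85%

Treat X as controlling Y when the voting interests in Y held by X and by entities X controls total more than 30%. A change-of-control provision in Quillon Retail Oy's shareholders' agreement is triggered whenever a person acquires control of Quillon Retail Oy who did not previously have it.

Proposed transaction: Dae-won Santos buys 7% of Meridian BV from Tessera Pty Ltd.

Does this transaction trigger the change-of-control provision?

No

The purchase adds only to Dae-won's holdings (Tessera's stake shrinks), so Dae-won is the only person who could newly come to control Quillon.
Dae-won holds 85% of Tessera, so Dae-won controls Tessera.
Tessera holds 39% of Quillon, so Dae-won controls Quillon.
So Dae-won already controls Quillon before the transaction.
After the purchase, Dae-won's direct stake in Meridian rises to 85% + 7% = 92%, and Tessera's stake falls to 7%.
Dae-won controlled Quillon already, so this is not a new person acquiring control; every other person's position is unchanged or reduced.
No new person acquires control, so the clause is not triggered.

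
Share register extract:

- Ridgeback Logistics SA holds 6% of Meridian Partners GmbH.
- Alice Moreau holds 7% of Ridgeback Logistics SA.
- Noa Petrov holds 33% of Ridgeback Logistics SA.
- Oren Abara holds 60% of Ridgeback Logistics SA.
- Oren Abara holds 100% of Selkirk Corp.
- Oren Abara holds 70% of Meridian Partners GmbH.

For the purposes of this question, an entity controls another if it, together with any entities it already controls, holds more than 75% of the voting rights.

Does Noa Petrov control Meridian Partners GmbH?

No

Noa's largest direct stake is 33% in Ridgeback, which does not meet the threshold, so Noa controls no company.
Neither Noa nor any entity Noa controls holds any voting interest in Meridian.
So Noa does not control Meridian.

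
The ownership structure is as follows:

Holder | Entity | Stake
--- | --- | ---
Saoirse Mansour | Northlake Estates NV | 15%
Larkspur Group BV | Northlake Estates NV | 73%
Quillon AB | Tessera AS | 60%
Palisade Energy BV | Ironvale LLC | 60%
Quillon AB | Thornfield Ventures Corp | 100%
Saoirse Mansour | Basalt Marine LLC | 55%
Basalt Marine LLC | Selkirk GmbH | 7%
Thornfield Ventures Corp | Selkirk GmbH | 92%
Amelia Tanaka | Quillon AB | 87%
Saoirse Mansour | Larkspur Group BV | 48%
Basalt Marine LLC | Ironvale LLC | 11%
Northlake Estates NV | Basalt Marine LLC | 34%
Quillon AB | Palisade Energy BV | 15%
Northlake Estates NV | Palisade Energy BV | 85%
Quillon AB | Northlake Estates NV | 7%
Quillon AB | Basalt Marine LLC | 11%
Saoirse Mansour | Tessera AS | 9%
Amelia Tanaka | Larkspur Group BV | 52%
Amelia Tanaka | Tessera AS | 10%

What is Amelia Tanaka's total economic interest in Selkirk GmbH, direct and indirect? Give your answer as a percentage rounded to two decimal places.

81.76%

Amelia reaches Selkirk along 4 paths.
Via Quillon → Thornfield: 87% × 100% × 92% = 80.04%.
Via Larkspur → Northlake → Basalt: 52% × 73% × 34% × 7% = 0.903448%.
Via Quillon → Northlake → Basalt: 87% × 7% × 34% × 7% = 0.144942%.
Via Quillon → Basalt: 87% × 11% × 7% = 0.6699%.
Total: 80.04% + 0.903448% + 0.144942% + 0.6699% = 81.75829%.
Rounded: 81.76%.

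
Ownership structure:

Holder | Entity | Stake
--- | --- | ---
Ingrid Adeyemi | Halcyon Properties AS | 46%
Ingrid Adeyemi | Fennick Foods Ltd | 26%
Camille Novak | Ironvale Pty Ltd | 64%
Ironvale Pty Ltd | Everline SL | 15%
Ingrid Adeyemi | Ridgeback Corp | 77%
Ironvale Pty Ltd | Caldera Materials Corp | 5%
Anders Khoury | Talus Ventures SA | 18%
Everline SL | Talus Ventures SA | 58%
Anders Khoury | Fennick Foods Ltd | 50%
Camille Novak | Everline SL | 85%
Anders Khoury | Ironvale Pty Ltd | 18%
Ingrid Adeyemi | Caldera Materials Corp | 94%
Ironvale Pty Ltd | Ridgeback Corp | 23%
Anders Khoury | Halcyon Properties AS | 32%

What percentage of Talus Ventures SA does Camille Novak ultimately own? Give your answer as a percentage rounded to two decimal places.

Camille reaches Talus along 2 paths.
Via Ironvale → Everline: 64% × 15% × 58% = 5.568%.
Via Everline: 85% × 58% = 49.3%.
Total: 5.568% + 49.3% = 54.868%.
Rounded: 54.87%.

54.87%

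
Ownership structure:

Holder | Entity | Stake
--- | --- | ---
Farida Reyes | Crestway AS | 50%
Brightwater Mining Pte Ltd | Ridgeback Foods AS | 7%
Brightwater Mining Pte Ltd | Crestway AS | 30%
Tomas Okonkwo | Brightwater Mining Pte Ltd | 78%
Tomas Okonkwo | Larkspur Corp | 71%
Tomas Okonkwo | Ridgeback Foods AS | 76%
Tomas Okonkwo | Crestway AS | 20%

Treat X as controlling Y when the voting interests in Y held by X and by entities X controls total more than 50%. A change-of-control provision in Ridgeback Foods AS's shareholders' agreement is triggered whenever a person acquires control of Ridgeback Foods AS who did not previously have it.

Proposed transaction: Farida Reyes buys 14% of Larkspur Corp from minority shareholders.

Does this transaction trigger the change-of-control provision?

No

The purchase changes only Farida's holdings, so Farida is the only person who could newly come to control Ridgeback.
Farida's largest direct stake is 50% in Crestway, which does not meet the threshold, so Farida controls no company.
Neither Farida nor any entity Farida controls holds any voting interest in Ridgeback.
So before the transaction, Farida does not control Ridgeback.
After the purchase, Farida holds 14% of Larkspur directly.
Farida's side now holds 14% of Larkspur, not > 50%, so Farida still does not control Larkspur.
After the transaction, neither Farida nor any entity Farida controls holds a voting interest in Ridgeback, so Farida still does not control it.
No new person acquires control, so the clause is not triggered.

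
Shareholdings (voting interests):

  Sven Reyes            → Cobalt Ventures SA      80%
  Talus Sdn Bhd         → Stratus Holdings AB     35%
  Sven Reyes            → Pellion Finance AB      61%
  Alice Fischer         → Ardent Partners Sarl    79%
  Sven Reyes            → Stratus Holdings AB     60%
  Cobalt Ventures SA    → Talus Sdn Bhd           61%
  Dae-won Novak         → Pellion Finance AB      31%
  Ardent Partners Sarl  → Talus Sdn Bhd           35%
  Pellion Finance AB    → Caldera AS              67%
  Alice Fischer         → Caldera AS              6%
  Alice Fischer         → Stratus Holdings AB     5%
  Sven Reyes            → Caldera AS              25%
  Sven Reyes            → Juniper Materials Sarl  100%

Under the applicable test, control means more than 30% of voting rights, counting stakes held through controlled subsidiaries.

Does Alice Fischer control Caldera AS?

No

Alice holds 79% of Ardent, so Alice controls Ardent.
Ardent holds 35% of Talus, so Alice controls Talus.
Talus and Alice together hold 35% + 5% = 40% of Stratus, so Alice controls Stratus.
In Caldera, Alice's side holds only 6%, not > 30%.
So Alice does not control Caldera.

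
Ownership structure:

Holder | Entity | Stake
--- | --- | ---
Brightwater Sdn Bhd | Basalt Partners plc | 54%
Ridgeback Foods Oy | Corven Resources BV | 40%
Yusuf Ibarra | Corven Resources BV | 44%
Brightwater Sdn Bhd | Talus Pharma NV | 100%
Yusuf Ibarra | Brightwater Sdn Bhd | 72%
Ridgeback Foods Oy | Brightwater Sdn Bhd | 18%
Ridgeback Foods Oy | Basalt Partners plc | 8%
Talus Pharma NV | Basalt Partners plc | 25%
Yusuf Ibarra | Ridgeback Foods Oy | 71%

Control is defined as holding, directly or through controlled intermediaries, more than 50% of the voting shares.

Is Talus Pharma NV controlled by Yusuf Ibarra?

Yes

Yusuf holds 71% of Ridgeback, so Yusuf controls Ridgeback.
Ridgeback and Yusuf together hold 18% + 72% = 90% of Brightwater, so Yusuf controls Brightwater.
Brightwater holds 100% of Talus, so Yusuf controls Talus.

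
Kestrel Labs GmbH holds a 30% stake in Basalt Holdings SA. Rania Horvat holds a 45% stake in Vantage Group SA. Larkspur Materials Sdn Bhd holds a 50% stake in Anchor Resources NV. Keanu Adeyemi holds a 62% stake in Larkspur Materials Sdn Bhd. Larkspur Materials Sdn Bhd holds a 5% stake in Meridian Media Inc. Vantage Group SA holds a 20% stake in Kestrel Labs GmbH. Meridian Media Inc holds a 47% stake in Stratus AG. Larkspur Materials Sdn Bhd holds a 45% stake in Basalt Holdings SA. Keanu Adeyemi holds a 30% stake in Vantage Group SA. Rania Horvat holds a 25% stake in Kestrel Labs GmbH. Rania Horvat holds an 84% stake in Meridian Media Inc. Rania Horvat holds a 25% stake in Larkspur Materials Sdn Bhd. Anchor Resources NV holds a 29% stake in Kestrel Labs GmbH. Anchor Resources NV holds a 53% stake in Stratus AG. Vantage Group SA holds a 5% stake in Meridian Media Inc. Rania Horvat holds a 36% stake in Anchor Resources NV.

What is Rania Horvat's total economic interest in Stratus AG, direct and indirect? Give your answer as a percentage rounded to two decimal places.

Rania reaches Stratus along 5 paths.
Via Meridian: 84% × 47% = 39.48%.
Via Vantage → Meridian: 45% × 5% × 47% = 1.0575%.
Via Larkspur → Meridian: 25% × 5% × 47% = 0.5875%.
Via Anchor: 36% × 53% = 19.08%.
Via Larkspur → Anchor: 25% × 50% × 53% = 6.625%.
Total: 39.48% + 1.0575% + 0.5875% + 19.08% + 6.625% = 66.83%.

66.83%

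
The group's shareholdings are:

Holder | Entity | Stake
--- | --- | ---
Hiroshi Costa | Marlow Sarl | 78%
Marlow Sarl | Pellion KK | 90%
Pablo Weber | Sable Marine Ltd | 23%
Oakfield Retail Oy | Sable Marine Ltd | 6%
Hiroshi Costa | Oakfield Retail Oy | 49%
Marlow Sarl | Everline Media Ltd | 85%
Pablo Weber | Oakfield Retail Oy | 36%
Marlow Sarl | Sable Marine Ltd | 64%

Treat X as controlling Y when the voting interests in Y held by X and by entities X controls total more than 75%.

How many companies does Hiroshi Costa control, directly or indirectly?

Hiroshi holds 78% of Marlow, so Hiroshi controls Marlow.
Marlow holds 85% of Everline, so Hiroshi controls Everline.
Marlow holds 90% of Pellion, so Hiroshi controls Pellion.
No other company's threshold is met.
Hiroshi controls 3 companies.

3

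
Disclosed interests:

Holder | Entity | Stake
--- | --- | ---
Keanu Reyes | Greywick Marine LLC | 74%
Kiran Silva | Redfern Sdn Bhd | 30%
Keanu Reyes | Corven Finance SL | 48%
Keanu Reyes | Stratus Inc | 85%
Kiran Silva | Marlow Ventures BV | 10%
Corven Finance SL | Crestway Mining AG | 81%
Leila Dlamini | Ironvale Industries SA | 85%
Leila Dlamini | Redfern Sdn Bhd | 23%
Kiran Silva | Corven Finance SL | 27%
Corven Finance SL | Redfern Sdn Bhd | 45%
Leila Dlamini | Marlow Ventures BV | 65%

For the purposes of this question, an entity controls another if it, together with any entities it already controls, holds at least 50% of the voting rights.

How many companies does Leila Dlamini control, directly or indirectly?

Leila holds 65% of Marlow, so Leila controls Marlow.
Leila holds 85% of Ironvale, so Leila controls Ironvale.
No other company's threshold is met.
Leila controls 2 companies.

2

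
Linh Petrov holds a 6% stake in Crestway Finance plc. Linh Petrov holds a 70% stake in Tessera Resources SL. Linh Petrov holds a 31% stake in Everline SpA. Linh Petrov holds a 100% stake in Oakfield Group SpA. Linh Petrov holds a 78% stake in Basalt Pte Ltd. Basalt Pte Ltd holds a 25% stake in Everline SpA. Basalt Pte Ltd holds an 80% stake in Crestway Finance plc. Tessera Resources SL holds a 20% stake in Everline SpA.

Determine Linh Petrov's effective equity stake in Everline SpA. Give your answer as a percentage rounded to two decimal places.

Linh reaches Everline along 3 paths.
Via Basalt: 78% × 25% = 19.5%.
Direct stake: 31% = 31%.
Via Tessera: 70% × 20% = 14%.
Total: 19.5% + 31% + 14% = 64.5%.
Rounded: 64.50%.

64.50%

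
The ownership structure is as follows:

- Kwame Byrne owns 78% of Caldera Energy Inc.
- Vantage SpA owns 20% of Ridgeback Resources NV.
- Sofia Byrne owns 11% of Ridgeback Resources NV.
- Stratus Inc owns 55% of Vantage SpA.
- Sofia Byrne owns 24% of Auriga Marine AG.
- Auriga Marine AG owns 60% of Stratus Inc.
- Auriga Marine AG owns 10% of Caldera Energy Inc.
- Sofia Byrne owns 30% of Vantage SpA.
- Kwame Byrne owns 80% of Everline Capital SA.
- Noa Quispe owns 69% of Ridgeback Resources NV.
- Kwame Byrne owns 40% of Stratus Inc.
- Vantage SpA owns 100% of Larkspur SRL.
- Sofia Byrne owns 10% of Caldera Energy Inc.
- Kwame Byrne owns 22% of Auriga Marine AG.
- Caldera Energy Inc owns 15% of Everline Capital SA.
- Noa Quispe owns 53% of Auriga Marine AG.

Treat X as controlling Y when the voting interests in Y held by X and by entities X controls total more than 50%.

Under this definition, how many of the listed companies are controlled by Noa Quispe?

Noa holds 53% of Auriga, so Noa controls Auriga.
Auriga holds 60% of Stratus, so Noa controls Stratus.
Stratus holds 55% of Vantage, so Noa controls Vantage.
Noa and Vantage together hold 69% + 20% = 89% of Ridgeback, so Noa controls Ridgeback.
Vantage holds 100% of Larkspur, so Noa controls Larkspur.
No other company's threshold is met.
Noa controls 5 companies.

5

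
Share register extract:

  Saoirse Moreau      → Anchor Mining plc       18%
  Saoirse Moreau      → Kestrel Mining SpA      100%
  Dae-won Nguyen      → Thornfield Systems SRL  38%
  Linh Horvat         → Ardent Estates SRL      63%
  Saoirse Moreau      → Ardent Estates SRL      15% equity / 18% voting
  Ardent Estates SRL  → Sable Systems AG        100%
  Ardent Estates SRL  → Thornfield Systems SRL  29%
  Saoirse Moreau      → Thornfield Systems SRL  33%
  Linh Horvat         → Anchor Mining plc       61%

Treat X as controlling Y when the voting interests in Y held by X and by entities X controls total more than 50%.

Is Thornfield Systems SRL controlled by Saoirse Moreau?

No

Saoirse holds 100% of Kestrel, so Saoirse controls Kestrel.
In Thornfield, Saoirse's side holds only 33%, not > 50%.
So Saoirse does not control Thornfield.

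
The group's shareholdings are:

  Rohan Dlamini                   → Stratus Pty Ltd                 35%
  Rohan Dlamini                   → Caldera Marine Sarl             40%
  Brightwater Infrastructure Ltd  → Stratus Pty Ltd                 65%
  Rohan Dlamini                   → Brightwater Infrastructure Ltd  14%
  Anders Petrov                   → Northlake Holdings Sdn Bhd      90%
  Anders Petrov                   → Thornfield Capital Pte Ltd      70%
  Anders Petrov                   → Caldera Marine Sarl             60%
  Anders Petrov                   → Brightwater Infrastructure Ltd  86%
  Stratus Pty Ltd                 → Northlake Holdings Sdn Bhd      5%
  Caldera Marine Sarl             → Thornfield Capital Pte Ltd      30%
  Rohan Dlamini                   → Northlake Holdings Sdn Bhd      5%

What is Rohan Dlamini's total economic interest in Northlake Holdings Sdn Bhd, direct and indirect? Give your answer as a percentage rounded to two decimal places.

Rohan reaches Northlake along 3 paths.
Via Brightwater → Stratus: 14% × 65% × 5% = 0.455%.
Via Stratus: 35% × 5% = 1.75%.
Direct stake: 5% = 5%.
Total: 0.455% + 1.75% + 5% = 7.205%.
Rounded: 7.21%.

7.21%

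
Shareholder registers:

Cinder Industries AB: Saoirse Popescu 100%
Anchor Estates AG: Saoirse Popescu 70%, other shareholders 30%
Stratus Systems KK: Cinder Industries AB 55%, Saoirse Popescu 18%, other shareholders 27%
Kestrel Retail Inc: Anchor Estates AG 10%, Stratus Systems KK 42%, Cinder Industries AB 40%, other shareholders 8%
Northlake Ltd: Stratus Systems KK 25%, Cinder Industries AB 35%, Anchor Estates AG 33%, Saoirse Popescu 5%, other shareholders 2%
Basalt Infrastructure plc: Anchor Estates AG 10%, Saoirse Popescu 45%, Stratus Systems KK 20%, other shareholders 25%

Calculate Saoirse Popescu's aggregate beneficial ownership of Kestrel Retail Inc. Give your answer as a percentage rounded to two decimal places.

77.66%

Saoirse reaches Kestrel along 4 paths.
Via Anchor: 70% × 10% = 7%.
Via Cinder → Stratus: 100% × 55% × 42% = 23.1%.
Via Stratus: 18% × 42% = 7.56%.
Via Cinder: 100% × 40% = 40%.
Total: 7% + 23.1% + 7.56% + 40% = 77.66%.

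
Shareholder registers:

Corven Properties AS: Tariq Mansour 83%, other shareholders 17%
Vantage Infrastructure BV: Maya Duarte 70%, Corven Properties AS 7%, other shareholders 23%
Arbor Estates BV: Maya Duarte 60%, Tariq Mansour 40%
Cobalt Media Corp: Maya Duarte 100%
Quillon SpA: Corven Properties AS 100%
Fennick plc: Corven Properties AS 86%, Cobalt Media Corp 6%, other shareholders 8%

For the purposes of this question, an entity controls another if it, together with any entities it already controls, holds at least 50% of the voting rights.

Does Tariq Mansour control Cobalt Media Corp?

Tariq holds 83% of Corven, so Tariq controls Corven.
Corven holds 100% of Quillon, so Tariq controls Quillon.
Corven holds 86% of Fennick, so Tariq controls Fennick.
Neither Tariq nor any entity Tariq controls holds any voting interest in Cobalt.
So Tariq does not control Cobalt.

No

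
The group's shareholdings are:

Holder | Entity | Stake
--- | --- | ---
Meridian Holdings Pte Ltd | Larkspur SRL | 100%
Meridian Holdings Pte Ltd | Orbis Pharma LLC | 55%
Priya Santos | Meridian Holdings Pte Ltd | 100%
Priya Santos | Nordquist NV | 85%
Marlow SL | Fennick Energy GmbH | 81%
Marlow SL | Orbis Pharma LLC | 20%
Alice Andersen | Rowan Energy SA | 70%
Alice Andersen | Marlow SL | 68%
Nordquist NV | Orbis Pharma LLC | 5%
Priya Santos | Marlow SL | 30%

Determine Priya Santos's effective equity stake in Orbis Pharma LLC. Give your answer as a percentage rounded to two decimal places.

65.25%

Priya reaches Orbis along 3 paths.
Via Meridian: 100% × 55% = 55%.
Via Marlow: 30% × 20% = 6%.
Via Nordquist: 85% × 5% = 4.25%.
Total: 55% + 6% + 4.25% = 65.25%.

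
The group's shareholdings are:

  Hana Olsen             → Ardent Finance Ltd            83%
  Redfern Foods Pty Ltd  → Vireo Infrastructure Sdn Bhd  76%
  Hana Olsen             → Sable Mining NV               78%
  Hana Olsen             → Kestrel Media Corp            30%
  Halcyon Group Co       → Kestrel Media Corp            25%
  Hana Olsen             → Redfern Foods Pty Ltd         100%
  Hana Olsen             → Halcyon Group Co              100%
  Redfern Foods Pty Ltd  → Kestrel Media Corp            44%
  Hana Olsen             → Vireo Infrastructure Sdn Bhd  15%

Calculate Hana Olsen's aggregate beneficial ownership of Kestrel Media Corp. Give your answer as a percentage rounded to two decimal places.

Hana reaches Kestrel along 3 paths.
Direct stake: 30% = 30%.
Via Halcyon: 100% × 25% = 25%.
Via Redfern: 100% × 44% = 44%.
Total: 30% + 25% + 44% = 99%.
Rounded: 99.00%.

99.00%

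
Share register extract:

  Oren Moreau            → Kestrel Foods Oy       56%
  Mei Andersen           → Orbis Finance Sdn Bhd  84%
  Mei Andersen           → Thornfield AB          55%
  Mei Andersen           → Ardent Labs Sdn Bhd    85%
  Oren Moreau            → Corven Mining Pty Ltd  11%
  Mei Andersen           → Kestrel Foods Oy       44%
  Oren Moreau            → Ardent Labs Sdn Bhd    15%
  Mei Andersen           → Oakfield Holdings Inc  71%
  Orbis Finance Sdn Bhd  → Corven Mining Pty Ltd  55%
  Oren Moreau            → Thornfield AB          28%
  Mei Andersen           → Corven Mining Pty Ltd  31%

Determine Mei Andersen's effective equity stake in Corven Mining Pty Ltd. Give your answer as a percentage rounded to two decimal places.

77.20%

Mei reaches Corven along 2 paths.
Direct stake: 31% = 31%.
Via Orbis: 84% × 55% = 46.2%.
Total: 31% + 46.2% = 77.2%.
Rounded: 77.20%.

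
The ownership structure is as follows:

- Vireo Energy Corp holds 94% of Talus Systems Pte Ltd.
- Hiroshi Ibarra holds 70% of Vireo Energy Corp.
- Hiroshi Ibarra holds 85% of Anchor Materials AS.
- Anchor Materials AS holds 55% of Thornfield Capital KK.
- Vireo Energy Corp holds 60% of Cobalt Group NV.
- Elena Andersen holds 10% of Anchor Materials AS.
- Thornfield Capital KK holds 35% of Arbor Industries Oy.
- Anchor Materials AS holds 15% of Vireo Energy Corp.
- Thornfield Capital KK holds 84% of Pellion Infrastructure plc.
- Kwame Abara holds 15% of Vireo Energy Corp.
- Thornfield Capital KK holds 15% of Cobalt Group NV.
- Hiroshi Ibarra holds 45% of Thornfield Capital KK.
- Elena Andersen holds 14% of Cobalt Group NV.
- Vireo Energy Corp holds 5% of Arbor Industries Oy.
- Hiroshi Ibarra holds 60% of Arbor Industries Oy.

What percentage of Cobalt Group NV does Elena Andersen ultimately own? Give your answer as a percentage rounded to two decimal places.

15.73%

Elena reaches Cobalt along 3 paths.
Via Anchor → Thornfield: 10% × 55% × 15% = 0.825%.
Direct stake: 14% = 14%.
Via Anchor → Vireo: 10% × 15% × 60% = 0.9%.
Total: 0.825% + 14% + 0.9% = 15.725%.
Rounded: 15.73%.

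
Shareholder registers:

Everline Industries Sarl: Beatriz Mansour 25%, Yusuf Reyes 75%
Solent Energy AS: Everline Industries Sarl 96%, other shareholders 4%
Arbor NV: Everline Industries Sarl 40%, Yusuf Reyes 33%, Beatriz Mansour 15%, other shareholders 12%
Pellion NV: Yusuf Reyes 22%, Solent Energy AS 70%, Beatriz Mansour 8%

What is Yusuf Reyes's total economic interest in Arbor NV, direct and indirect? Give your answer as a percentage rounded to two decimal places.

63.00%

Yusuf reaches Arbor along 2 paths.
Via Everline: 75% × 40% = 30%.
Direct stake: 33% = 33%.
Total: 30% + 33% = 63%.
Rounded: 63.00%.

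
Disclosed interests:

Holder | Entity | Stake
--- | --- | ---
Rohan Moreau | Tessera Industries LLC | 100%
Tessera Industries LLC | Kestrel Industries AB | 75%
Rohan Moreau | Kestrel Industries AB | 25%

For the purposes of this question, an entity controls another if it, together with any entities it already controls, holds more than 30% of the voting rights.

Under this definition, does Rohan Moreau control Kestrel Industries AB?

Rohan holds 100% of Tessera, so Rohan controls Tessera.
Rohan and Tessera together hold 25% + 75% = 100% of Kestrel, so Rohan controls Kestrel.

Yes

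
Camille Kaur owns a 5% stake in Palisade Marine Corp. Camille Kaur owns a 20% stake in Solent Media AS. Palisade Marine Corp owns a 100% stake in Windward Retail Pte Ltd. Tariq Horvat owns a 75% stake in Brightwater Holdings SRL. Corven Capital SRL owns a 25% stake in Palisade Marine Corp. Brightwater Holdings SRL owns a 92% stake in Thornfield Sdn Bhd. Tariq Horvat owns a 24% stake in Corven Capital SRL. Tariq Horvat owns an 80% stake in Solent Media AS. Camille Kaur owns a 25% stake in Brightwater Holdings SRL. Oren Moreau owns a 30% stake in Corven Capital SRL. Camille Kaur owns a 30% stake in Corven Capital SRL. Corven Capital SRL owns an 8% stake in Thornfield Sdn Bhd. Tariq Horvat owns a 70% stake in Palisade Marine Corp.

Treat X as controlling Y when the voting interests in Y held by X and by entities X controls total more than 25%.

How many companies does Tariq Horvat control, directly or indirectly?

5

Tariq holds 75% of Brightwater, so Tariq controls Brightwater.
Tariq holds 80% of Solent, so Tariq controls Solent.
Tariq holds 70% of Palisade, so Tariq controls Palisade.
Palisade holds 100% of Windward, so Tariq controls Windward.
Brightwater holds 92% of Thornfield, so Tariq controls Thornfield.
No other company's threshold is met.
Tariq controls 5 companies.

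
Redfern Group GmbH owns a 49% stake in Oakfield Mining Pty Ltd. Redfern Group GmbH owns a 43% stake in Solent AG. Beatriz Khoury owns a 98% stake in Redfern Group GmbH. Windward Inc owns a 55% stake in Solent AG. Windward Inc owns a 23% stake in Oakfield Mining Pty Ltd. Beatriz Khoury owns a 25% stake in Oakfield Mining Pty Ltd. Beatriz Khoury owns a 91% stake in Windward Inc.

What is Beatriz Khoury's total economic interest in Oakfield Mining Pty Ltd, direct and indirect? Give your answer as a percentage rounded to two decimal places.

93.95%

Beatriz reaches Oakfield along 3 paths.
Via Redfern: 98% × 49% = 48.02%.
Direct stake: 25% = 25%.
Via Windward: 91% × 23% = 20.93%.
Total: 48.02% + 25% + 20.93% = 93.95%.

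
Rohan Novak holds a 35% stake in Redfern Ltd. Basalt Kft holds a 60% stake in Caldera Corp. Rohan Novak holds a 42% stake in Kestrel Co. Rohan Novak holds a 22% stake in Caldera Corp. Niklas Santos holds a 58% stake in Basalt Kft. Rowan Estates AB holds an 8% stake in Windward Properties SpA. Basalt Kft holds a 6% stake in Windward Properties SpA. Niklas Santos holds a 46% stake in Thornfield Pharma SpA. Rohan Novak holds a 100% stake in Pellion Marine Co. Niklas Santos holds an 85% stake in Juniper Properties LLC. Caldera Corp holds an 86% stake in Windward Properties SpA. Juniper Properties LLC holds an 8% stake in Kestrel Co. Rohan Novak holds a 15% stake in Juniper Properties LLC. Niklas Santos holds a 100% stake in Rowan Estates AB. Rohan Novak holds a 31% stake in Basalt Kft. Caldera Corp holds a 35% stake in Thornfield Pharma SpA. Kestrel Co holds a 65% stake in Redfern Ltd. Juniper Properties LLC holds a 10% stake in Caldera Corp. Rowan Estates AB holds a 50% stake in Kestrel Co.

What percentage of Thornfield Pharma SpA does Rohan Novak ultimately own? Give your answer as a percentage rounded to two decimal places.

Rohan reaches Thornfield along 3 paths.
Via Caldera: 22% × 35% = 7.7%.
Via Juniper → Caldera: 15% × 10% × 35% = 0.525%.
Via Basalt → Caldera: 31% × 60% × 35% = 6.51%.
Total: 7.7% + 0.525% + 6.51% = 14.735%.
Rounded: 14.74%.

14.74%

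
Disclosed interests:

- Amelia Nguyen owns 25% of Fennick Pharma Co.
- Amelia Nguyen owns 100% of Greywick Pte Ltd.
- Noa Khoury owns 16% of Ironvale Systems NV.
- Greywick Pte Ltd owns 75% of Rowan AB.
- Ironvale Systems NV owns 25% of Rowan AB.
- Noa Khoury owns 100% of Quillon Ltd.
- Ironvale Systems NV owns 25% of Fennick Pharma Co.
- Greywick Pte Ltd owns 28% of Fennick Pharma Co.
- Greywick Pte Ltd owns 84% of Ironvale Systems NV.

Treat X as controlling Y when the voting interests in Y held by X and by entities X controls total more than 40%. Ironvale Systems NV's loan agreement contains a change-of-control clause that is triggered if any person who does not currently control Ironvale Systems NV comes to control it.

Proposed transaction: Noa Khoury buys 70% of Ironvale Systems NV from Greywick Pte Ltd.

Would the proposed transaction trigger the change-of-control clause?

Yes

The purchase adds only to Noa's holdings (Greywick's stake shrinks), so Noa is the only person who could newly come to control Ironvale.
Noa holds 100% of Quillon, so Noa controls Quillon.
In Ironvale, Noa's side holds only 16%, not > 40%.
So before the transaction, Noa does not control Ironvale.
After the purchase, Noa's direct stake in Ironvale rises to 16% + 70% = 86%, and Greywick's stake falls to 14%.
Noa holds 86% of Ironvale, so Noa controls Ironvale.
Noa did not control Ironvale before and does after, so the clause is triggered.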